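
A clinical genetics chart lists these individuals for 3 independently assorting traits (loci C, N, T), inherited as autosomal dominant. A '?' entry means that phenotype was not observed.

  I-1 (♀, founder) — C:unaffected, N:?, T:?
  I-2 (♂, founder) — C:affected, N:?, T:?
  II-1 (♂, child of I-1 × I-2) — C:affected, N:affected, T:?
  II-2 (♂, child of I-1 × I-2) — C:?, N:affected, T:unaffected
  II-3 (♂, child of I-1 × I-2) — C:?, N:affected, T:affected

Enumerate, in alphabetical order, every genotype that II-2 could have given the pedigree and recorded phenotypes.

C/I-1 un ·: cc
C/I-2 aff ·: Cc|CC
C/II-1 aff I-1×I-2: Cc
C/II-2 ? I-1×I-2: cc|Cc
C/II-3 ? I-1×I-2: cc|Cc
⇒ C over [I-1,I-2,II-1,II-2,II-3]: 5 consistent
N/I-1 ? ·: nn|Nn|NN
N/I-2 ? ·: nn|Nn|NN
N/II-1 aff I-1×I-2: Nn|NN
N/II-2 aff I-1×I-2: Nn|NN
N/II-3 aff I-1×I-2: Nn|NN
⇒ N over [I-1,I-2,II-1,II-2,II-3]: 29 consistent
T/I-1 ? ·: tt|Tt
T/I-2 ? ·: tt|Tt
T/II-1 ? I-1×I-2: tt|Tt|TT
T/II-2 un I-1×I-2: tt
T/II-3 aff I-1×I-2: Tt|TT
⇒ T over [I-1,I-2,II-1,II-2,II-3]: 10 consistent

II-2 ∈ {Cc NN tt, Cc Nn tt, cc NN tt, cc Nn tt}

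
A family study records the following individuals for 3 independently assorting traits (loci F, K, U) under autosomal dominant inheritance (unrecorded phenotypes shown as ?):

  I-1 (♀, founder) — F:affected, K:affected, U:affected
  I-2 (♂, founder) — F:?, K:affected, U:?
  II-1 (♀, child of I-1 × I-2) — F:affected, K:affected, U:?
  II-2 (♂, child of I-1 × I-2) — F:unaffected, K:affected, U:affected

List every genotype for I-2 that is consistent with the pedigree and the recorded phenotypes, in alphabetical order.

F/I-1 aff ·: Ff
F/I-2 ? ·: ff|Ff
F/II-1 aff I-1×I-2: Ff|FF
F/II-2 un I-1×I-2: ff
⇒ F over [I-1,I-2,II-1,II-2]: 3 consistent
K/I-1 aff ·: Kk|KK
K/I-2 aff ·: Kk|KK
K/II-1 aff I-1×I-2: Kk|KK
K/II-2 aff I-1×I-2: Kk|KK
⇒ K over [I-1,I-2,II-1,II-2]: 13 consistent
U/I-1 aff ·: Uu|UU
U/I-2 ? ·: uu|Uu|UU
U/II-1 ? I-1×I-2: uu|Uu|UU
U/II-2 aff I-1×I-2: Uu|UU
⇒ U over [I-1,I-2,II-1,II-2]: 18 consistent

I-2 ∈ {Ff KK UU, Ff KK Uu, Ff KK uu, Ff Kk UU, Ff Kk Uu, Ff Kk uu, ff KK UU, ff KK Uu, ff KK uu, ff Kk UU, ff Kk Uu, ff Kk uu}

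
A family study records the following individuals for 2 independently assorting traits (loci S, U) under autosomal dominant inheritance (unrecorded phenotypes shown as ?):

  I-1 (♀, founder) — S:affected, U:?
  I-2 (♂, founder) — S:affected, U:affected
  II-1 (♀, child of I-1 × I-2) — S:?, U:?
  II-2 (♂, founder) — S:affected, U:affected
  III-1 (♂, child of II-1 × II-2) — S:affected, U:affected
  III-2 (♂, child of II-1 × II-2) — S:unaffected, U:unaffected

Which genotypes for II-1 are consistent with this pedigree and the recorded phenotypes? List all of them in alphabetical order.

S/I-1 aff ·: Ss|SS
S/I-2 aff ·: Ss|SS
S/II-1 ? I-1×I-2: ss|Ss
S/II-2 aff ·: Ss
S/III-1 aff II-1×II-2: Ss|SS
S/III-2 un II-1×II-2: ss
⇒ S over [I-1,I-2,II-1,II-2,III-1,III-2]: 7 consistent
U/I-1 ? ·: uu|Uu|UU
U/I-2 aff ·: Uu|UU
U/II-1 ? I-1×I-2: uu|Uu
U/II-2 aff ·: Uu
U/III-1 aff II-1×II-2: Uu|UU
U/III-2 un II-1×II-2: uu
⇒ U over [I-1,I-2,II-1,II-2,III-1,III-2]: 12 consistent

II-1 ∈ {Ss Uu, Ss uu, ss Uu, ss uu}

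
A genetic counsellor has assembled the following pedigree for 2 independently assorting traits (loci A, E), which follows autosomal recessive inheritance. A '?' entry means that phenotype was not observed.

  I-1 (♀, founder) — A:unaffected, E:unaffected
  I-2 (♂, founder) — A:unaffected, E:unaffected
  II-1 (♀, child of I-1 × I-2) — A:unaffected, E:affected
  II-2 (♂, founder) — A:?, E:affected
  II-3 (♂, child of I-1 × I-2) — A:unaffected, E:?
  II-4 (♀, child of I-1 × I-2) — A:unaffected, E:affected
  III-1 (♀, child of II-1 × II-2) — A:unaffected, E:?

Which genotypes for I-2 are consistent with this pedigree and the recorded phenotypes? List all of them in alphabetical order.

I-2 ∈ {AA Ee, Aa Ee}

A/I-1 un ·: AA|Aa
A/I-2 un ·: AA|Aa
A/II-1 un I-1×I-2: AA|Aa
A/II-2 ? ·: AA|Aa|aa
A/II-3 un I-1×I-2: AA|Aa
A/II-4 un I-1×I-2: AA|Aa
A/III-1 un II-1×II-2: AA|Aa
⇒ A over [I-1,I-2,II-1,II-2,II-3,II-4,III-1]: 112 consistent
E/I-1 un ·: Ee
E/I-2 un ·: Ee
E/II-1 aff I-1×I-2: ee
E/II-2 aff ·: ee
E/II-3 ? I-1×I-2: EE|Ee|ee
E/II-4 aff I-1×I-2: ee
E/III-1 ? II-1×II-2: ee
⇒ E over [I-1,I-2,II-1,II-2,II-3,II-4,III-1]: 3 consistent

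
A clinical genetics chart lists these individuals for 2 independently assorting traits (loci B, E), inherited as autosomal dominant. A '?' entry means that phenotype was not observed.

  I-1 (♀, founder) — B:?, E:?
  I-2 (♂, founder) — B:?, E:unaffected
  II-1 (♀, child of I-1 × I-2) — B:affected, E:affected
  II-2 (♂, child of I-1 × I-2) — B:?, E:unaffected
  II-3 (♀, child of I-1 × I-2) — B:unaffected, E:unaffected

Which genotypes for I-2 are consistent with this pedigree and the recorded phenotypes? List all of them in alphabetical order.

B/I-1 ? ·: bb|Bb
B/I-2 ? ·: bb|Bb
B/II-1 aff I-1×I-2: Bb|BB
B/II-2 ? I-1×I-2: bb|Bb|BB
B/II-3 un I-1×I-2: bb
⇒ B over [I-1,I-2,II-1,II-2,II-3]: 10 consistent
E/I-1 ? ·: Ee
E/I-2 un ·: ee
E/II-1 aff I-1×I-2: Ee
E/II-2 un I-1×I-2: ee
E/II-3 un I-1×I-2: ee
⇒ E over [I-1,I-2,II-1,II-2,II-3]: 1 consistent

I-2 ∈ {Bb ee, bb ee}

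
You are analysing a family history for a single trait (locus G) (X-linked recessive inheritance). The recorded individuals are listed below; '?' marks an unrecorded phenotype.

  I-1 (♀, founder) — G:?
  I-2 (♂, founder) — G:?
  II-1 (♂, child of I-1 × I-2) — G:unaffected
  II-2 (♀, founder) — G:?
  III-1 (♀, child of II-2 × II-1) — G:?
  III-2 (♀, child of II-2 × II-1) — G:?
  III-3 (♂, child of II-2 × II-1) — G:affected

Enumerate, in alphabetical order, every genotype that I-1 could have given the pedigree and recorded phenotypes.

I-1 ∈ {X^GX^G, X^GX^g}

G/I-1 ? ·: X^GX^G|X^GX^g
G/I-2 ? ·: X^GY|X^gY
G/II-1 un I-1×I-2: X^GY
G/II-2 ? ·: X^GX^g|X^gX^g
G/III-1 ? II-2×II-1: X^GX^G|X^GX^g
G/III-2 ? II-2×II-1: X^GX^G|X^GX^g
G/III-3 aff II-2×II-1: X^gY
⇒ G over [I-1,I-2,II-1,II-2,III-1,III-2,III-3]: 20 consistent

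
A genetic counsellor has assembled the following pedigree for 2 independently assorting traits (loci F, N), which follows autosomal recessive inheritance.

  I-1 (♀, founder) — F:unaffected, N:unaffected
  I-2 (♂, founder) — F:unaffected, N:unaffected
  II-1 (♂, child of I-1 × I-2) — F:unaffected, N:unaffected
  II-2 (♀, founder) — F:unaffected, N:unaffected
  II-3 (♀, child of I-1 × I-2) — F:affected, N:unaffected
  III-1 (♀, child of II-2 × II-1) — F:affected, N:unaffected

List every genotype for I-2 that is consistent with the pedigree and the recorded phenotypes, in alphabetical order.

F/I-1 un ·: Ff
F/I-2 un ·: Ff
F/II-1 un I-1×I-2: Ff
F/II-2 un ·: Ff
F/II-3 aff I-1×I-2: ff
F/III-1 aff II-2×II-1: ff
⇒ F over [I-1,I-2,II-1,II-2,II-3,III-1]: 1 consistent
N/I-1 un ·: NN|Nn
N/I-2 un ·: NN|Nn
N/II-1 un I-1×I-2: NN|Nn
N/II-2 un ·: NN|Nn
N/II-3 un I-1×I-2: NN|Nn
N/III-1 un II-2×II-1: NN|Nn
⇒ N over [I-1,I-2,II-1,II-2,II-3,III-1]: 45 consistent

I-2 ∈ {Ff NN, Ff Nn}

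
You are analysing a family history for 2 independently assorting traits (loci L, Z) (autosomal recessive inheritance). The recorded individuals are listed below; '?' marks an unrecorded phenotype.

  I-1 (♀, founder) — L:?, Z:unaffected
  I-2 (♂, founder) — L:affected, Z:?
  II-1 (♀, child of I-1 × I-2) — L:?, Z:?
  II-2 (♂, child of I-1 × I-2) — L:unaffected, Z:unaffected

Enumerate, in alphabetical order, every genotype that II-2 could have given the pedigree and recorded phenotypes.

L/I-1 ? ·: LL|Ll
L/I-2 aff ·: ll
L/II-1 ? I-1×I-2: Ll|ll
L/II-2 un I-1×I-2: Ll
⇒ L over [I-1,I-2,II-1,II-2]: 3 consistent
Z/I-1 un ·: ZZ|Zz
Z/I-2 ? ·: ZZ|Zz|zz
Z/II-1 ? I-1×I-2: ZZ|Zz|zz
Z/II-2 un I-1×I-2: ZZ|Zz
⇒ Z over [I-1,I-2,II-1,II-2]: 18 consistent

II-2 ∈ {Ll ZZ, Ll Zz}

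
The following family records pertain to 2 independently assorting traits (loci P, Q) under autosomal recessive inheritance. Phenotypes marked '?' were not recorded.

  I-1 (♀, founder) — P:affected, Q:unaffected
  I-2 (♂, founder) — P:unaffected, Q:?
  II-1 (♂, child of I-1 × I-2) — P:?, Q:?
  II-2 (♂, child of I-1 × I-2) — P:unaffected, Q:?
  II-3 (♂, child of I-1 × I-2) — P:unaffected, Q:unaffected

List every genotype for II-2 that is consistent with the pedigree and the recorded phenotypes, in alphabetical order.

P/I-1 aff ·: pp
P/I-2 un ·: PP|Pp
P/II-1 ? I-1×I-2: Pp|pp
P/II-2 un I-1×I-2: Pp
P/II-3 un I-1×I-2: Pp
⇒ P over [I-1,I-2,II-1,II-2,II-3]: 3 consistent
Q/I-1 un ·: QQ|Qq
Q/I-2 ? ·: QQ|Qq|qq
Q/II-1 ? I-1×I-2: QQ|Qq|qq
Q/II-2 ? I-1×I-2: QQ|Qq|qq
Q/II-3 un I-1×I-2: QQ|Qq
⇒ Q over [I-1,I-2,II-1,II-2,II-3]: 40 consistent

II-2 ∈ {Pp QQ, Pp Qq, Pp qq}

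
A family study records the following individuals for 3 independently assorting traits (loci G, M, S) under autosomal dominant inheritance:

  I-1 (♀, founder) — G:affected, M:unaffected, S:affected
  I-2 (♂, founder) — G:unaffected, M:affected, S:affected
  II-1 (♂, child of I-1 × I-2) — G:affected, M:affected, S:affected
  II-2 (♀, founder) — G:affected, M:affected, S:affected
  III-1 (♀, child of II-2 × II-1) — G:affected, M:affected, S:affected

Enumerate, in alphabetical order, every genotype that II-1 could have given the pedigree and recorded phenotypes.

G/I-1 aff ·: Gg|GG
G/I-2 un ·: gg
G/II-1 aff I-1×I-2: Gg
G/II-2 aff ·: Gg|GG
G/III-1 aff II-2×II-1: Gg|GG
⇒ G over [I-1,I-2,II-1,II-2,III-1]: 8 consistent
M/I-1 un ·: mm
M/I-2 aff ·: Mm|MM
M/II-1 aff I-1×I-2: Mm
M/II-2 aff ·: Mm|MM
M/III-1 aff II-2×II-1: Mm|MM
⇒ M over [I-1,I-2,II-1,II-2,III-1]: 8 consistent
S/I-1 aff ·: Ss|SS
S/I-2 aff ·: Ss|SS
S/II-1 aff I-1×I-2: Ss|SS
S/II-2 aff ·: Ss|SS
S/III-1 aff II-2×II-1: Ss|SS
⇒ S over [I-1,I-2,II-1,II-2,III-1]: 24 consistent

II-1 ∈ {Gg Mm SS, Gg Mm Ss}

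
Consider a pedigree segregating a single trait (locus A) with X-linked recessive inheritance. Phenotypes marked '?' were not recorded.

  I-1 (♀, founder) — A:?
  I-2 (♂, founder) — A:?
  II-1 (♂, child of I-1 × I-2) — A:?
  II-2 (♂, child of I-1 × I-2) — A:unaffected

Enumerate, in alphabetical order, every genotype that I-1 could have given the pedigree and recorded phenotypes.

A/I-1 ? ·: X^AX^A|X^AX^a
A/I-2 ? ·: X^AY|X^aY
A/II-1 ? I-1×I-2: X^AY|X^aY
A/II-2 un I-1×I-2: X^AY
⇒ A over [I-1,I-2,II-1,II-2]: 6 consistent

I-1 ∈ {X^AX^A, X^AX^a}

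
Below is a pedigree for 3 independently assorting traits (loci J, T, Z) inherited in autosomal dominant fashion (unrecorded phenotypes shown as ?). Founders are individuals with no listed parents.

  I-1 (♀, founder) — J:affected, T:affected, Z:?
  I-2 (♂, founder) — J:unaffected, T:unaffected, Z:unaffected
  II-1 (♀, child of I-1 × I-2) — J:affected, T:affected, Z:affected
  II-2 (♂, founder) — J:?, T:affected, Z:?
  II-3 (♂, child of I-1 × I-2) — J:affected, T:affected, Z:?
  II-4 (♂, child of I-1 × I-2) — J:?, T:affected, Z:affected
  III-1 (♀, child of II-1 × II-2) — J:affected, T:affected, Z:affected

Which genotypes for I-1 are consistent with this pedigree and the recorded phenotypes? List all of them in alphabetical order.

J/I-1 aff ·: Jj|JJ
J/I-2 un ·: jj
J/II-1 aff I-1×I-2: Jj
J/II-2 ? ·: jj|Jj|JJ
J/II-3 aff I-1×I-2: Jj
J/II-4 ? I-1×I-2: jj|Jj
J/III-1 aff II-1×II-2: Jj|JJ
⇒ J over [I-1,I-2,II-1,II-2,II-3,II-4,III-1]: 15 consistent
T/I-1 aff ·: Tt|TT
T/I-2 un ·: tt
T/II-1 aff I-1×I-2: Tt
T/II-2 aff ·: Tt|TT
T/II-3 aff I-1×I-2: Tt
T/II-4 aff I-1×I-2: Tt
T/III-1 aff II-1×II-2: Tt|TT
⇒ T over [I-1,I-2,II-1,II-2,II-3,II-4,III-1]: 8 consistent
Z/I-1 ? ·: Zz|ZZ
Z/I-2 un ·: zz
Z/II-1 aff I-1×I-2: Zz
Z/II-2 ? ·: zz|Zz|ZZ
Z/II-3 ? I-1×I-2: zz|Zz
Z/II-4 aff I-1×I-2: Zz
Z/III-1 aff II-1×II-2: Zz|ZZ
⇒ Z over [I-1,I-2,II-1,II-2,II-3,II-4,III-1]: 15 consistent

I-1 ∈ {JJ TT ZZ, JJ TT Zz, JJ Tt ZZ, JJ Tt Zz, Jj TT ZZ, Jj TT Zz, Jj Tt ZZ, Jj Tt Zz}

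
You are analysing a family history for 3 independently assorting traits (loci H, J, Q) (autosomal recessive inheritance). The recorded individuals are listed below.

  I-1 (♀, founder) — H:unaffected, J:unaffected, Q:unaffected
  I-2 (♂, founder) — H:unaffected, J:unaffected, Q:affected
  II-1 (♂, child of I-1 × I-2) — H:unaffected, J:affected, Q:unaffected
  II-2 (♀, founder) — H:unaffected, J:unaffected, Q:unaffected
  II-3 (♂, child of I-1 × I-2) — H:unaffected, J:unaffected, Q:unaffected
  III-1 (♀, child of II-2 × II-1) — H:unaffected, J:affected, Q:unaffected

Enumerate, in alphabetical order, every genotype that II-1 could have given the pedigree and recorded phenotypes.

II-1 ∈ {HH jj Qq, Hh jj Qq}

H/I-1 un ·: HH|Hh
H/I-2 un ·: HH|Hh
H/II-1 un I-1×I-2: HH|Hh
H/II-2 un ·: HH|Hh
H/II-3 un I-1×I-2: HH|Hh
H/III-1 un II-2×II-1: HH|Hh
⇒ H over [I-1,I-2,II-1,II-2,II-3,III-1]: 45 consistent
J/I-1 un ·: Jj
J/I-2 un ·: Jj
J/II-1 aff I-1×I-2: jj
J/II-2 un ·: Jj
J/II-3 un I-1×I-2: JJ|Jj
J/III-1 aff II-2×II-1: jj
⇒ J over [I-1,I-2,II-1,II-2,II-3,III-1]: 2 consistent
Q/I-1 un ·: QQ|Qq
Q/I-2 aff ·: qq
Q/II-1 un I-1×I-2: Qq
Q/II-2 un ·: QQ|Qq
Q/II-3 un I-1×I-2: Qq
Q/III-1 un II-2×II-1: QQ|Qq
⇒ Q over [I-1,I-2,II-1,II-2,II-3,III-1]: 8 consistent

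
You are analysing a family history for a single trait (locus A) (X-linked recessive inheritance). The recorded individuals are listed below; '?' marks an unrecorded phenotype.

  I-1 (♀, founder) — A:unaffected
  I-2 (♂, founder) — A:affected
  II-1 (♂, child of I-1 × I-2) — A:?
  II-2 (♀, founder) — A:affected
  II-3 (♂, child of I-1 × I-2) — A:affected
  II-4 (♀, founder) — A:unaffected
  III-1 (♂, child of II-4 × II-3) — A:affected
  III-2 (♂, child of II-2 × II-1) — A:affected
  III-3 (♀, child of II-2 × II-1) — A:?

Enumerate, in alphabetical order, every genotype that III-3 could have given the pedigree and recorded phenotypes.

A/I-1 un ·: X^AX^a
A/I-2 aff ·: X^aY
A/II-1 ? I-1×I-2: X^AY|X^aY
A/II-2 aff ·: X^aX^a
A/II-3 aff I-1×I-2: X^aY
A/II-4 un ·: X^AX^a
A/III-1 aff II-4×II-3: X^aY
A/III-2 aff II-2×II-1: X^aY
A/III-3 ? II-2×II-1: X^AX^a|X^aX^a
⇒ A over [I-1,I-2,II-1,II-2,II-3,II-4,III-1,III-2,III-3]: 2 consistent

III-3 ∈ {X^AX^a, X^aX^a}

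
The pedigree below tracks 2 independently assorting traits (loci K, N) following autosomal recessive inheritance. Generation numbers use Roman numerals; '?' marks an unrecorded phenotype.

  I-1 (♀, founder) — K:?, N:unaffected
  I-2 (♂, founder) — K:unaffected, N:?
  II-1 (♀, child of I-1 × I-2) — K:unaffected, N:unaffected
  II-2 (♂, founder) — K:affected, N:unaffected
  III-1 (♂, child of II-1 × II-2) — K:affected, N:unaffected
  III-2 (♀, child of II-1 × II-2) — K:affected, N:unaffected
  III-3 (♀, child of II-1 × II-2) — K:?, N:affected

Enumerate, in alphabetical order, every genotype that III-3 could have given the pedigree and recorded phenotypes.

III-3 ∈ {Kk nn, kk nn}

K/I-1 ? ·: KK|Kk|kk
K/I-2 un ·: KK|Kk
K/II-1 un I-1×I-2: Kk
K/II-2 aff ·: kk
K/III-1 aff II-1×II-2: kk
K/III-2 aff II-1×II-2: kk
K/III-3 ? II-1×II-2: Kk|kk
⇒ K over [I-1,I-2,II-1,II-2,III-1,III-2,III-3]: 10 consistent
N/I-1 un ·: NN|Nn
N/I-2 ? ·: NN|Nn|nn
N/II-1 un I-1×I-2: Nn
N/II-2 un ·: Nn
N/III-1 un II-1×II-2: NN|Nn
N/III-2 un II-1×II-2: NN|Nn
N/III-3 aff II-1×II-2: nn
⇒ N over [I-1,I-2,II-1,II-2,III-1,III-2,III-3]: 20 consistent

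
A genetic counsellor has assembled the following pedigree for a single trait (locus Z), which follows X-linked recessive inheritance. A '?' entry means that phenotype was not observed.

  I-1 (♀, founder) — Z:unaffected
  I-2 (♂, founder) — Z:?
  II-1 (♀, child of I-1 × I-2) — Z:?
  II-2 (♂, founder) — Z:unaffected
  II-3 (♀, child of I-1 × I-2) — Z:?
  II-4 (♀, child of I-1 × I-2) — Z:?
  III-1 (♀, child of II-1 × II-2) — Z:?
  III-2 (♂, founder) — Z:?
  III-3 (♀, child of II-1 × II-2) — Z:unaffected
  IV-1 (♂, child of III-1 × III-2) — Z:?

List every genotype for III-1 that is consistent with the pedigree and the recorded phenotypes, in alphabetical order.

Z/I-1 un ·: X^ZX^Z|X^ZX^z
Z/I-2 ? ·: X^ZY|X^zY
Z/II-1 ? I-1×I-2: X^ZX^Z|X^ZX^z|X^zX^z
Z/II-2 un ·: X^ZY
Z/II-3 ? I-1×I-2: X^ZX^Z|X^ZX^z|X^zX^z
Z/II-4 ? I-1×I-2: X^ZX^Z|X^ZX^z|X^zX^z
Z/III-1 ? II-1×II-2: X^ZX^Z|X^ZX^z
Z/III-2 ? ·: X^ZY|X^zY
Z/III-3 un II-1×II-2: X^ZX^Z|X^ZX^z
Z/IV-1 ? III-1×III-2: X^ZY|X^zY
⇒ Z over [I-1,I-2,II-1,II-2,II-3,II-4,III-1,III-2,III-3,IV-1]: 134 consistent

III-1 ∈ {X^ZX^Z, X^ZX^z}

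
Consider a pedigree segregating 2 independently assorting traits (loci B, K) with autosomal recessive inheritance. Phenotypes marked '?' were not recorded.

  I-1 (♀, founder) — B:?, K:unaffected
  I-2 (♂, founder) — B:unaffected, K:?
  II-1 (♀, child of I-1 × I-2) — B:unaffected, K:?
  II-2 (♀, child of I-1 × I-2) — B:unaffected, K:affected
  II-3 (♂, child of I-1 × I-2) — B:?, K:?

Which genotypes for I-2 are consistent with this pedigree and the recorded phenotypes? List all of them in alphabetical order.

I-2 ∈ {BB Kk, BB kk, Bb Kk, Bb kk}

B/I-1 ? ·: BB|Bb|bb
B/I-2 un ·: BB|Bb
B/II-1 un I-1×I-2: BB|Bb
B/II-2 un I-1×I-2: BB|Bb
B/II-3 ? I-1×I-2: BB|Bb|bb
⇒ B over [I-1,I-2,II-1,II-2,II-3]: 32 consistent
K/I-1 un ·: Kk
K/I-2 ? ·: Kk|kk
K/II-1 ? I-1×I-2: KK|Kk|kk
K/II-2 aff I-1×I-2: kk
K/II-3 ? I-1×I-2: KK|Kk|kk
⇒ K over [I-1,I-2,II-1,II-2,II-3]: 13 consistent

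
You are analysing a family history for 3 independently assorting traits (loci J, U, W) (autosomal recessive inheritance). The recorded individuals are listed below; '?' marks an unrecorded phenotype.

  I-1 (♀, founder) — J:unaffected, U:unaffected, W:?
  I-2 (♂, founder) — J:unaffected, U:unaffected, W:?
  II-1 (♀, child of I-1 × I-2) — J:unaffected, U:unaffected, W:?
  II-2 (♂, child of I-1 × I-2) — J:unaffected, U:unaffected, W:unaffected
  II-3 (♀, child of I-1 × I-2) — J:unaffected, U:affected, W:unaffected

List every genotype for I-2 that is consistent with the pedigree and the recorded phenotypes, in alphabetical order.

J/I-1 un ·: JJ|Jj
J/I-2 un ·: JJ|Jj
J/II-1 un I-1×I-2: JJ|Jj
J/II-2 un I-1×I-2: JJ|Jj
J/II-3 un I-1×I-2: JJ|Jj
⇒ J over [I-1,I-2,II-1,II-2,II-3]: 25 consistent
U/I-1 un ·: Uu
U/I-2 un ·: Uu
U/II-1 un I-1×I-2: UU|Uu
U/II-2 un I-1×I-2: UU|Uu
U/II-3 aff I-1×I-2: uu
⇒ U over [I-1,I-2,II-1,II-2,II-3]: 4 consistent
W/I-1 ? ·: WW|Ww|ww
W/I-2 ? ·: WW|Ww|ww
W/II-1 ? I-1×I-2: WW|Ww|ww
W/II-2 un I-1×I-2: WW|Ww
W/II-3 un I-1×I-2: WW|Ww
⇒ W over [I-1,I-2,II-1,II-2,II-3]: 35 consistent

I-2 ∈ {JJ Uu WW, JJ Uu Ww, JJ Uu ww, Jj Uu WW, Jj Uu Ww, Jj Uu ww}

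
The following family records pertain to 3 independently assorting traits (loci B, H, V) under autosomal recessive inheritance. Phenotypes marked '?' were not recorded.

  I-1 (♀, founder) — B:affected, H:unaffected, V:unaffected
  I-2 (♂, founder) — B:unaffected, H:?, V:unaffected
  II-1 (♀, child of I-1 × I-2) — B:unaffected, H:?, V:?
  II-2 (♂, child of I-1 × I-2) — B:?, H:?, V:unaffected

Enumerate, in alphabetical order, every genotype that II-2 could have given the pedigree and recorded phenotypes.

II-2 ∈ {Bb HH VV, Bb HH Vv, Bb Hh VV, Bb Hh Vv, Bb hh VV, Bb hh Vv, bb HH VV, bb HH Vv, bb Hh VV, bb Hh Vv, bb hh VV, bb hh Vv}

B/I-1 aff ·: bb
B/I-2 un ·: BB|Bb
B/II-1 un I-1×I-2: Bb
B/II-2 ? I-1×I-2: Bb|bb
⇒ B over [I-1,I-2,II-1,II-2]: 3 consistent
H/I-1 un ·: HH|Hh
H/I-2 ? ·: HH|Hh|hh
H/II-1 ? I-1×I-2: HH|Hh|hh
H/II-2 ? I-1×I-2: HH|Hh|hh
⇒ H over [I-1,I-2,II-1,II-2]: 23 consistent
V/I-1 un ·: VV|Vv
V/I-2 un ·: VV|Vv
V/II-1 ? I-1×I-2: VV|Vv|vv
V/II-2 un I-1×I-2: VV|Vv
⇒ V over [I-1,I-2,II-1,II-2]: 15 consistent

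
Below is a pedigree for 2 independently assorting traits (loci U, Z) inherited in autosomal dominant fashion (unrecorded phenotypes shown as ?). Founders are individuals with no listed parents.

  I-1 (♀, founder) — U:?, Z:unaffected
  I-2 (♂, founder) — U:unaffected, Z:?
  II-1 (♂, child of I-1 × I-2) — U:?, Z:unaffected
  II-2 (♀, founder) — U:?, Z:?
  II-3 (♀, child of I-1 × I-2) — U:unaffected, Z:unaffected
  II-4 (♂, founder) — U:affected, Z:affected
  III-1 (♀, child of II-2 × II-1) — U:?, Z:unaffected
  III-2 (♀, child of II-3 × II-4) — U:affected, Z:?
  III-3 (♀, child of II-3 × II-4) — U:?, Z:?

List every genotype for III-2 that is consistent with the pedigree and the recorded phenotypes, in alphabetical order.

III-2 ∈ {Uu Zz, Uu zz}

U/I-1 ? ·: uu|Uu
U/I-2 un ·: uu
U/II-1 ? I-1×I-2: uu|Uu
U/II-2 ? ·: uu|Uu|UU
U/II-3 un I-1×I-2: uu
U/II-4 aff ·: Uu|UU
U/III-1 ? II-2×II-1: uu|Uu|UU
U/III-2 aff II-3×II-4: Uu
U/III-3 ? II-3×II-4: uu|Uu
⇒ U over [I-1,I-2,II-1,II-2,II-3,II-4,III-1,III-2,III-3]: 45 consistent
Z/I-1 un ·: zz
Z/I-2 ? ·: zz|Zz
Z/II-1 un I-1×I-2: zz
Z/II-2 ? ·: zz|Zz
Z/II-3 un I-1×I-2: zz
Z/II-4 aff ·: Zz|ZZ
Z/III-1 un II-2×II-1: zz
Z/III-2 ? II-3×II-4: zz|Zz
Z/III-3 ? II-3×II-4: zz|Zz
⇒ Z over [I-1,I-2,II-1,II-2,II-3,II-4,III-1,III-2,III-3]: 20 consistent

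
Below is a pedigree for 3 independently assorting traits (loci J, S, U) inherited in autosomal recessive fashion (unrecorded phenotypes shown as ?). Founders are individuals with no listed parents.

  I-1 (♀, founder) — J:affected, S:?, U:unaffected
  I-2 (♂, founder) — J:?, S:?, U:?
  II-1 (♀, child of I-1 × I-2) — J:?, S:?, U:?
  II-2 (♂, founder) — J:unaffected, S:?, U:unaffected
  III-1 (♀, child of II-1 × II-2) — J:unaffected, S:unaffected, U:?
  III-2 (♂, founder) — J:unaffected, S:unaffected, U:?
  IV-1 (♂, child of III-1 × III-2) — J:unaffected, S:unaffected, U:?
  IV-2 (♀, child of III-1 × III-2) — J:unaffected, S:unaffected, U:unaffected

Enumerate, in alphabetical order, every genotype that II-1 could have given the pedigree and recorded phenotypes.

J/I-1 aff ·: jj
J/I-2 ? ·: JJ|Jj|jj
J/II-1 ? I-1×I-2: Jj|jj
J/II-2 un ·: JJ|Jj
J/III-1 un II-1×II-2: JJ|Jj
J/III-2 un ·: JJ|Jj
J/IV-1 un III-1×III-2: JJ|Jj
J/IV-2 un III-1×III-2: JJ|Jj
⇒ J over [I-1,I-2,II-1,II-2,III-1,III-2,IV-1,IV-2]: 84 consistent
S/I-1 ? ·: SS|Ss|ss
S/I-2 ? ·: SS|Ss|ss
S/II-1 ? I-1×I-2: SS|Ss|ss
S/II-2 ? ·: SS|Ss|ss
S/III-1 un II-1×II-2: SS|Ss
S/III-2 un ·: SS|Ss
S/IV-1 un III-1×III-2: SS|Ss
S/IV-2 un III-1×III-2: SS|Ss
⇒ S over [I-1,I-2,II-1,II-2,III-1,III-2,IV-1,IV-2]: 406 consistent
U/I-1 un ·: UU|Uu
U/I-2 ? ·: UU|Uu|uu
U/II-1 ? I-1×I-2: UU|Uu|uu
U/II-2 un ·: UU|Uu
U/III-1 ? II-1×II-2: UU|Uu|uu
U/III-2 ? ·: UU|Uu|uu
U/IV-1 ? III-1×III-2: UU|Uu|uu
U/IV-2 un III-1×III-2: UU|Uu
⇒ U over [I-1,I-2,II-1,II-2,III-1,III-2,IV-1,IV-2]: 345 consistent

II-1 ∈ {Jj SS UU, Jj SS Uu, Jj SS uu, Jj Ss UU, Jj Ss Uu, Jj Ss uu, Jj ss UU, Jj ss Uu, Jj ss uu, jj SS UU, jj SS Uu, jj SS uu, jj Ss UU, jj Ss Uu, jj Ss uu, jj ss UU, jj ss Uu, jj ss uu}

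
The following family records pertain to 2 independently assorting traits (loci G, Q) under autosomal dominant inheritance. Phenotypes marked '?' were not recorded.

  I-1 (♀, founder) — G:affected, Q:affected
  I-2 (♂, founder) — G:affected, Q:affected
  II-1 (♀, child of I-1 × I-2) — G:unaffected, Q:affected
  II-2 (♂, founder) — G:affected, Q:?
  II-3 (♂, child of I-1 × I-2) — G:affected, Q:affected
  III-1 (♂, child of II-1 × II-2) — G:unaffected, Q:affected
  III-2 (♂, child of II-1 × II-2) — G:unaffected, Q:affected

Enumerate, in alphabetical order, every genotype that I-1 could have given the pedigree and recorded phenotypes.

G/I-1 aff ·: Gg
G/I-2 aff ·: Gg
G/II-1 un I-1×I-2: gg
G/II-2 aff ·: Gg
G/II-3 aff I-1×I-2: Gg|GG
G/III-1 un II-1×II-2: gg
G/III-2 un II-1×II-2: gg
⇒ G over [I-1,I-2,II-1,II-2,II-3,III-1,III-2]: 2 consistent
Q/I-1 aff ·: Qq|QQ
Q/I-2 aff ·: Qq|QQ
Q/II-1 aff I-1×I-2: Qq|QQ
Q/II-2 ? ·: qq|Qq|QQ
Q/II-3 aff I-1×I-2: Qq|QQ
Q/III-1 aff II-1×II-2: Qq|QQ
Q/III-2 aff II-1×II-2: Qq|QQ
⇒ Q over [I-1,I-2,II-1,II-2,II-3,III-1,III-2]: 96 consistent

I-1 ∈ {Gg QQ, Gg Qq}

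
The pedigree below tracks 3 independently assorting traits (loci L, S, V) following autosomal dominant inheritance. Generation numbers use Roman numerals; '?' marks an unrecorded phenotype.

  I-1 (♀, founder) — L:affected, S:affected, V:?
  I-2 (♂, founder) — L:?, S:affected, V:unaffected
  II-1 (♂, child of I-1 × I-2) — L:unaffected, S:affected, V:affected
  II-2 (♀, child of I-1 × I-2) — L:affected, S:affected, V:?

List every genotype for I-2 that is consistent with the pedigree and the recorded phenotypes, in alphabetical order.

L/I-1 aff ·: Ll
L/I-2 ? ·: ll|Ll
L/II-1 un I-1×I-2: ll
L/II-2 aff I-1×I-2: Ll|LL
⇒ L over [I-1,I-2,II-1,II-2]: 3 consistent
S/I-1 aff ·: Ss|SS
S/I-2 aff ·: Ss|SS
S/II-1 aff I-1×I-2: Ss|SS
S/II-2 aff I-1×I-2: Ss|SS
⇒ S over [I-1,I-2,II-1,II-2]: 13 consistent
V/I-1 ? ·: Vv|VV
V/I-2 un ·: vv
V/II-1 aff I-1×I-2: Vv
V/II-2 ? I-1×I-2: vv|Vv
⇒ V over [I-1,I-2,II-1,II-2]: 3 consistent

I-2 ∈ {Ll SS vv, Ll Ss vv, ll SS vv, ll Ss vv}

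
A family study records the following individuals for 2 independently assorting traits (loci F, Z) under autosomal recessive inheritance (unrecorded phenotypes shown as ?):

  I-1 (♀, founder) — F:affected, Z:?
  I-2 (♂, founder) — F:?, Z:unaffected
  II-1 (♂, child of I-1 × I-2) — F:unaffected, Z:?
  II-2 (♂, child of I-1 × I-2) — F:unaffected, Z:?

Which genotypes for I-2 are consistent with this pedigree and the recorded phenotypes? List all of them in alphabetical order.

I-2 ∈ {FF ZZ, FF Zz, Ff ZZ, Ff Zz}

F/I-1 aff ·: ff
F/I-2 ? ·: FF|Ff
F/II-1 un I-1×I-2: Ff
F/II-2 un I-1×I-2: Ff
⇒ F over [I-1,I-2,II-1,II-2]: 2 consistent
Z/I-1 ? ·: ZZ|Zz|zz
Z/I-2 un ·: ZZ|Zz
Z/II-1 ? I-1×I-2: ZZ|Zz|zz
Z/II-2 ? I-1×I-2: ZZ|Zz|zz
⇒ Z over [I-1,I-2,II-1,II-2]: 23 consistent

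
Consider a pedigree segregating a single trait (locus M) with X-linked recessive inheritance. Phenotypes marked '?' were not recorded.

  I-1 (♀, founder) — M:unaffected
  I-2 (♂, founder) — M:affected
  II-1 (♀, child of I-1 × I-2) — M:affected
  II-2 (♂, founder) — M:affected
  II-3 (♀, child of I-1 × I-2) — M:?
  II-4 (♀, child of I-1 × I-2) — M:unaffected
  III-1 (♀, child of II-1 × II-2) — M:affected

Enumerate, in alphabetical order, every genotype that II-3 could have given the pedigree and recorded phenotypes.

II-3 ∈ {X^MX^m, X^mX^m}

M/I-1 un ·: X^MX^m
M/I-2 aff ·: X^mY
M/II-1 aff I-1×I-2: X^mX^m
M/II-2 aff ·: X^mY
M/II-3 ? I-1×I-2: X^MX^m|X^mX^m
M/II-4 un I-1×I-2: X^MX^m
M/III-1 aff II-1×II-2: X^mX^m
⇒ M over [I-1,I-2,II-1,II-2,II-3,II-4,III-1]: 2 consistent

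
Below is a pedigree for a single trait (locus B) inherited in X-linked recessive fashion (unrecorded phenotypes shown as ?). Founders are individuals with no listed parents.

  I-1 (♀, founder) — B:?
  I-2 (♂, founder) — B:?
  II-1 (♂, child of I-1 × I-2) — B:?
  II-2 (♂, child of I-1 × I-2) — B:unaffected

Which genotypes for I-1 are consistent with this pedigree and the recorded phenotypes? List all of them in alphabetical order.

I-1 ∈ {X^BX^B, X^BX^b}

B/I-1 ? ·: X^BX^B|X^BX^b
B/I-2 ? ·: X^BY|X^bY
B/II-1 ? I-1×I-2: X^BY|X^bY
B/II-2 un I-1×I-2: X^BY
⇒ B over [I-1,I-2,II-1,II-2]: 6 consistent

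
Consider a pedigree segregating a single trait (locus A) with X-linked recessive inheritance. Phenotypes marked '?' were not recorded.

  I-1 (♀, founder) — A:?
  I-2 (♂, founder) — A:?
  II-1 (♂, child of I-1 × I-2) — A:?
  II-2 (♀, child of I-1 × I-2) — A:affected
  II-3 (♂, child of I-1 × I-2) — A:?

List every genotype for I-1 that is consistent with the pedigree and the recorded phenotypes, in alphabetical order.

I-1 ∈ {X^AX^a, X^aX^a}

A/I-1 ? ·: X^AX^a|X^aX^a
A/I-2 ? ·: X^aY
A/II-1 ? I-1×I-2: X^AY|X^aY
A/II-2 aff I-1×I-2: X^aX^a
A/II-3 ? I-1×I-2: X^AY|X^aY
⇒ A over [I-1,I-2,II-1,II-2,II-3]: 5 consistent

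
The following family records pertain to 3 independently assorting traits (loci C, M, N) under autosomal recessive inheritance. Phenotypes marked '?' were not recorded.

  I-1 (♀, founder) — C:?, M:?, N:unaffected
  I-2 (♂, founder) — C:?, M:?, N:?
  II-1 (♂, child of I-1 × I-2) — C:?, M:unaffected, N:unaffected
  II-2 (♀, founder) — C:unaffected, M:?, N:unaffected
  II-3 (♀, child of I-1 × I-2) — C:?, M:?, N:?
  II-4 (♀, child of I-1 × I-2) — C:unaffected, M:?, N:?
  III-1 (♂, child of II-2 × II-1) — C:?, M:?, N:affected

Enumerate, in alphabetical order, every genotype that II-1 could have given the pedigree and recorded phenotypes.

C/I-1 ? ·: CC|Cc|cc
C/I-2 ? ·: CC|Cc|cc
C/II-1 ? I-1×I-2: CC|Cc|cc
C/II-2 un ·: CC|Cc
C/II-3 ? I-1×I-2: CC|Cc|cc
C/II-4 un I-1×I-2: CC|Cc
C/III-1 ? II-2×II-1: CC|Cc|cc
⇒ C over [I-1,I-2,II-1,II-2,II-3,II-4,III-1]: 175 consistent
M/I-1 ? ·: MM|Mm|mm
M/I-2 ? ·: MM|Mm|mm
M/II-1 un I-1×I-2: MM|Mm
M/II-2 ? ·: MM|Mm|mm
M/II-3 ? I-1×I-2: MM|Mm|mm
M/II-4 ? I-1×I-2: MM|Mm|mm
M/III-1 ? II-2×II-1: MM|Mm|mm
⇒ M over [I-1,I-2,II-1,II-2,II-3,II-4,III-1]: 261 consistent
N/I-1 un ·: NN|Nn
N/I-2 ? ·: NN|Nn|nn
N/II-1 un I-1×I-2: Nn
N/II-2 un ·: Nn
N/II-3 ? I-1×I-2: NN|Nn|nn
N/II-4 ? I-1×I-2: NN|Nn|nn
N/III-1 aff II-2×II-1: nn
⇒ N over [I-1,I-2,II-1,II-2,II-3,II-4,III-1]: 22 consistent

II-1 ∈ {CC MM Nn, CC Mm Nn, Cc MM Nn, Cc Mm Nn, cc MM Nn, cc Mm Nn}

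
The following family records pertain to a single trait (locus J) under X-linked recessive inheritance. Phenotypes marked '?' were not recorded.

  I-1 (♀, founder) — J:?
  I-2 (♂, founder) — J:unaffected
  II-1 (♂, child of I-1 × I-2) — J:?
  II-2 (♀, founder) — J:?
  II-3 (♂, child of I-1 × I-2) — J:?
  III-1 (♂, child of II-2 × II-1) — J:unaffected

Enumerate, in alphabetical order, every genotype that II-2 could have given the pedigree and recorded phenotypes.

J/I-1 ? ·: X^JX^J|X^JX^j|X^jX^j
J/I-2 un ·: X^JY
J/II-1 ? I-1×I-2: X^JY|X^jY
J/II-2 ? ·: X^JX^J|X^JX^j
J/II-3 ? I-1×I-2: X^JY|X^jY
J/III-1 un II-2×II-1: X^JY
⇒ J over [I-1,I-2,II-1,II-2,II-3,III-1]: 12 consistent

II-2 ∈ {X^JX^J, X^JX^j}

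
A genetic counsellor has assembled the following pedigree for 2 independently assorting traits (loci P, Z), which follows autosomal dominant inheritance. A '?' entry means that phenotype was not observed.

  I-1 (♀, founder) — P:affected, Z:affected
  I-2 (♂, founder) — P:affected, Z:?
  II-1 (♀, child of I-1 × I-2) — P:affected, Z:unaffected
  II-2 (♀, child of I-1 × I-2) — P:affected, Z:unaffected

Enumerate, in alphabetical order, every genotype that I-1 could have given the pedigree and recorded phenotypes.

I-1 ∈ {PP Zz, Pp Zz}

P/I-1 aff ·: Pp|PP
P/I-2 aff ·: Pp|PP
P/II-1 aff I-1×I-2: Pp|PP
P/II-2 aff I-1×I-2: Pp|PP
⇒ P over [I-1,I-2,II-1,II-2]: 13 consistent
Z/I-1 aff ·: Zz
Z/I-2 ? ·: zz|Zz
Z/II-1 un I-1×I-2: zz
Z/II-2 un I-1×I-2: zz
⇒ Z over [I-1,I-2,II-1,II-2]: 2 consistent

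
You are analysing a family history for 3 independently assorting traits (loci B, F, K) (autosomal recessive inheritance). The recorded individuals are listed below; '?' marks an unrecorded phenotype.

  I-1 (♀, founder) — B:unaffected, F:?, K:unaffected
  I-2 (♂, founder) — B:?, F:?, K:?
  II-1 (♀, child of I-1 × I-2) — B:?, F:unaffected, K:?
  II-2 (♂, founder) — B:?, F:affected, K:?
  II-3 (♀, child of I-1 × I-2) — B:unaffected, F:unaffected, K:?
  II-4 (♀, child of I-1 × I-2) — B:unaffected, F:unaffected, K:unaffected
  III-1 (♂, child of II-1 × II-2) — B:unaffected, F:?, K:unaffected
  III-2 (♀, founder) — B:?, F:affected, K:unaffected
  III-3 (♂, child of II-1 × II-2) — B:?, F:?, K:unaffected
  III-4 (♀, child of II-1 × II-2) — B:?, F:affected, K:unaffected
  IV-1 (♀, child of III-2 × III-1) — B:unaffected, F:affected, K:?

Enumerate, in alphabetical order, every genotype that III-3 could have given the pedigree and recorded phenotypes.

B/I-1 un ·: BB|Bb
B/I-2 ? ·: BB|Bb|bb
B/II-1 ? I-1×I-2: BB|Bb|bb
B/II-2 ? ·: BB|Bb|bb
B/II-3 un I-1×I-2: BB|Bb
B/II-4 un I-1×I-2: BB|Bb
B/III-1 un II-1×II-2: BB|Bb
B/III-2 ? ·: BB|Bb|bb
B/III-3 ? II-1×II-2: BB|Bb|bb
B/III-4 ? II-1×II-2: BB|Bb|bb
B/IV-1 un III-2×III-1: BB|Bb
⇒ B over [I-1,I-2,II-1,II-2,II-3,II-4,III-1,III-2,III-3,III-4,IV-1]: 2628 consistent
F/I-1 ? ·: FF|Ff|ff
F/I-2 ? ·: FF|Ff|ff
F/II-1 un I-1×I-2: Ff
F/II-2 aff ·: ff
F/II-3 un I-1×I-2: FF|Ff
F/II-4 un I-1×I-2: FF|Ff
F/III-1 ? II-1×II-2: Ff|ff
F/III-2 aff ·: ff
F/III-3 ? II-1×II-2: Ff|ff
F/III-4 aff II-1×II-2: ff
F/IV-1 aff III-2×III-1: ff
⇒ F over [I-1,I-2,II-1,II-2,II-3,II-4,III-1,III-2,III-3,III-4,IV-1]: 64 consistent
K/I-1 un ·: KK|Kk
K/I-2 ? ·: KK|Kk|kk
K/II-1 ? I-1×I-2: KK|Kk|kk
K/II-2 ? ·: KK|Kk|kk
K/II-3 ? I-1×I-2: KK|Kk|kk
K/II-4 un I-1×I-2: KK|Kk
K/III-1 un II-1×II-2: KK|Kk
K/III-2 un ·: KK|Kk
K/III-3 un II-1×II-2: KK|Kk
K/III-4 un II-1×II-2: KK|Kk
K/IV-1 ? III-2×III-1: KK|Kk|kk
⇒ K over [I-1,I-2,II-1,II-2,II-3,II-4,III-1,III-2,III-3,III-4,IV-1]: 1853 consistent

III-3 ∈ {BB Ff KK, BB Ff Kk, BB ff KK, BB ff Kk, Bb Ff KK, Bb Ff Kk, Bb ff KK, Bb ff Kk, bb Ff KK, bb Ff Kk, bb ff KK, bb ff Kk}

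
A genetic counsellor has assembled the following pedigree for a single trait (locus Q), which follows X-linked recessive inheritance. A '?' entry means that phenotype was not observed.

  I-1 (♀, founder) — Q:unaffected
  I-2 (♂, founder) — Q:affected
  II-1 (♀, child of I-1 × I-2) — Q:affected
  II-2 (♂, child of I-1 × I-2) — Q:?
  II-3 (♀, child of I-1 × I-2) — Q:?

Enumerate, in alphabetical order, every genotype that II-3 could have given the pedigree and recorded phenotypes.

II-3 ∈ {X^QX^q, X^qX^q}

Q/I-1 un ·: X^QX^q
Q/I-2 aff ·: X^qY
Q/II-1 aff I-1×I-2: X^qX^q
Q/II-2 ? I-1×I-2: X^QY|X^qY
Q/II-3 ? I-1×I-2: X^QX^q|X^qX^q
⇒ Q over [I-1,I-2,II-1,II-2,II-3]: 4 consistent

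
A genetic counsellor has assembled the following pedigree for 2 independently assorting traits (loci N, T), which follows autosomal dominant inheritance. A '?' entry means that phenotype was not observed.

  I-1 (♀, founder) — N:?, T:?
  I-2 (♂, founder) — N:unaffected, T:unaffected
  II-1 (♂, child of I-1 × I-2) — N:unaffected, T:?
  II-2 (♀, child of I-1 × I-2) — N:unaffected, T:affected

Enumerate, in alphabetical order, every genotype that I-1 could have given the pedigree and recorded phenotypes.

I-1 ∈ {Nn TT, Nn Tt, nn TT, nn Tt}

N/I-1 ? ·: nn|Nn
N/I-2 un ·: nn
N/II-1 un I-1×I-2: nn
N/II-2 un I-1×I-2: nn
⇒ N over [I-1,I-2,II-1,II-2]: 2 consistent
T/I-1 ? ·: Tt|TT
T/I-2 un ·: tt
T/II-1 ? I-1×I-2: tt|Tt
T/II-2 aff I-1×I-2: Tt
⇒ T over [I-1,I-2,II-1,II-2]: 3 consistent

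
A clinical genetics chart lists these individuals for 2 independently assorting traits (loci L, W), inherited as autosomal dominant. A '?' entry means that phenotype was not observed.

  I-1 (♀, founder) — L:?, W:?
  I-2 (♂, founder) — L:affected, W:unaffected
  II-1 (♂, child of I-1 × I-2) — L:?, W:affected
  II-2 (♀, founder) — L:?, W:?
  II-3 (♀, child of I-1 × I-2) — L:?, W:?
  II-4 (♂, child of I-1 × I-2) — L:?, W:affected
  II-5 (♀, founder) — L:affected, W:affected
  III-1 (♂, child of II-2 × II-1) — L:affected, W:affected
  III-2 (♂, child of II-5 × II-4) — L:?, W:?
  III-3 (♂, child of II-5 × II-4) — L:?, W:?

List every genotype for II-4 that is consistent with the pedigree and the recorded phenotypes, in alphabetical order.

II-4 ∈ {LL Ww, Ll Ww, ll Ww}

L/I-1 ? ·: ll|Ll|LL
L/I-2 aff ·: Ll|LL
L/II-1 ? I-1×I-2: ll|Ll|LL
L/II-2 ? ·: ll|Ll|LL
L/II-3 ? I-1×I-2: ll|Ll|LL
L/II-4 ? I-1×I-2: ll|Ll|LL
L/II-5 aff ·: Ll|LL
L/III-1 aff II-2×II-1: Ll|LL
L/III-2 ? II-5×II-4: ll|Ll|LL
L/III-3 ? II-5×II-4: ll|Ll|LL
⇒ L over [I-1,I-2,II-1,II-2,II-3,II-4,II-5,III-1,III-2,III-3]: 1744 consistent
W/I-1 ? ·: Ww|WW
W/I-2 un ·: ww
W/II-1 aff I-1×I-2: Ww
W/II-2 ? ·: ww|Ww|WW
W/II-3 ? I-1×I-2: ww|Ww
W/II-4 aff I-1×I-2: Ww
W/II-5 aff ·: Ww|WW
W/III-1 aff II-2×II-1: Ww|WW
W/III-2 ? II-5×II-4: ww|Ww|WW
W/III-3 ? II-5×II-4: ww|Ww|WW
⇒ W over [I-1,I-2,II-1,II-2,II-3,II-4,II-5,III-1,III-2,III-3]: 195 consistent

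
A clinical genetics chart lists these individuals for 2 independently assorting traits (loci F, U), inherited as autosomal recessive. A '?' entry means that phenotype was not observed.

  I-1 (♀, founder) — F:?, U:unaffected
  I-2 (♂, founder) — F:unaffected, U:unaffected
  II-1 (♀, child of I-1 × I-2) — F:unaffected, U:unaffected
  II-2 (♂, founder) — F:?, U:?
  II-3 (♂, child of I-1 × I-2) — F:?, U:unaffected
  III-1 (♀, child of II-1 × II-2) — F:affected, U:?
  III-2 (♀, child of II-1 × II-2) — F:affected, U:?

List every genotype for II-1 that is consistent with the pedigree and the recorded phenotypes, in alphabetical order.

II-1 ∈ {Ff UU, Ff Uu}

F/I-1 ? ·: FF|Ff|ff
F/I-2 un ·: FF|Ff
F/II-1 un I-1×I-2: Ff
F/II-2 ? ·: Ff|ff
F/II-3 ? I-1×I-2: FF|Ff|ff
F/III-1 aff II-1×II-2: ff
F/III-2 aff II-1×II-2: ff
⇒ F over [I-1,I-2,II-1,II-2,II-3,III-1,III-2]: 20 consistent
U/I-1 un ·: UU|Uu
U/I-2 un ·: UU|Uu
U/II-1 un I-1×I-2: UU|Uu
U/II-2 ? ·: UU|Uu|uu
U/II-3 un I-1×I-2: UU|Uu
U/III-1 ? II-1×II-2: UU|Uu|uu
U/III-2 ? II-1×II-2: UU|Uu|uu
⇒ U over [I-1,I-2,II-1,II-2,II-3,III-1,III-2]: 144 consistent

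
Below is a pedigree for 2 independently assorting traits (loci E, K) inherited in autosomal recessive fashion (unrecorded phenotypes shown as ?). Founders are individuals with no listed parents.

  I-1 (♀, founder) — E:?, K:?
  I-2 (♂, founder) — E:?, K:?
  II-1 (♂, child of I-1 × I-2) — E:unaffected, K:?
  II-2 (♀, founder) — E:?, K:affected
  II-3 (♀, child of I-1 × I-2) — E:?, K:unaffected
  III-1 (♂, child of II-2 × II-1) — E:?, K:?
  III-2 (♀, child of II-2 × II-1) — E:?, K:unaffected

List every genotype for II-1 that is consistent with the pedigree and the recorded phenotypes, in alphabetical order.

II-1 ∈ {EE KK, EE Kk, Ee KK, Ee Kk}

E/I-1 ? ·: EE|Ee|ee
E/I-2 ? ·: EE|Ee|ee
E/II-1 un I-1×I-2: EE|Ee
E/II-2 ? ·: EE|Ee|ee
E/II-3 ? I-1×I-2: EE|Ee|ee
E/III-1 ? II-2×II-1: EE|Ee|ee
E/III-2 ? II-2×II-1: EE|Ee|ee
⇒ E over [I-1,I-2,II-1,II-2,II-3,III-1,III-2]: 269 consistent
K/I-1 ? ·: KK|Kk|kk
K/I-2 ? ·: KK|Kk|kk
K/II-1 ? I-1×I-2: KK|Kk
K/II-2 aff ·: kk
K/II-3 un I-1×I-2: KK|Kk
K/III-1 ? II-2×II-1: Kk|kk
K/III-2 un II-2×II-1: Kk
⇒ K over [I-1,I-2,II-1,II-2,II-3,III-1,III-2]: 27 consistent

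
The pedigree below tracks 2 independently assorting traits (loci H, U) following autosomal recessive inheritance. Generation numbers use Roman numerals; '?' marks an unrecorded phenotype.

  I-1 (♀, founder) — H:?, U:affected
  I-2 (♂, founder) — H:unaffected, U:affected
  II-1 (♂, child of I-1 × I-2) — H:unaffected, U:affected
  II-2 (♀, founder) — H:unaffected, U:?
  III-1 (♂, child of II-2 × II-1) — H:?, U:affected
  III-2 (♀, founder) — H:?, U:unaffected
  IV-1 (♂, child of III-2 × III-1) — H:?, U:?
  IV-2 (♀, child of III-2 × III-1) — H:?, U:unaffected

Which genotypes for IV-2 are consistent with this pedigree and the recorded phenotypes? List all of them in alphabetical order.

IV-2 ∈ {HH Uu, Hh Uu, hh Uu}

H/I-1 ? ·: HH|Hh|hh
H/I-2 un ·: HH|Hh
H/II-1 un I-1×I-2: HH|Hh
H/II-2 un ·: HH|Hh
H/III-1 ? II-2×II-1: HH|Hh|hh
H/III-2 ? ·: HH|Hh|hh
H/IV-1 ? III-2×III-1: HH|Hh|hh
H/IV-2 ? III-2×III-1: HH|Hh|hh
⇒ H over [I-1,I-2,II-1,II-2,III-1,III-2,IV-1,IV-2]: 376 consistent
U/I-1 aff ·: uu
U/I-2 aff ·: uu
U/II-1 aff I-1×I-2: uu
U/II-2 ? ·: Uu|uu
U/III-1 aff II-2×II-1: uu
U/III-2 un ·: UU|Uu
U/IV-1 ? III-2×III-1: Uu|uu
U/IV-2 un III-2×III-1: Uu
⇒ U over [I-1,I-2,II-1,II-2,III-1,III-2,IV-1,IV-2]: 6 consistent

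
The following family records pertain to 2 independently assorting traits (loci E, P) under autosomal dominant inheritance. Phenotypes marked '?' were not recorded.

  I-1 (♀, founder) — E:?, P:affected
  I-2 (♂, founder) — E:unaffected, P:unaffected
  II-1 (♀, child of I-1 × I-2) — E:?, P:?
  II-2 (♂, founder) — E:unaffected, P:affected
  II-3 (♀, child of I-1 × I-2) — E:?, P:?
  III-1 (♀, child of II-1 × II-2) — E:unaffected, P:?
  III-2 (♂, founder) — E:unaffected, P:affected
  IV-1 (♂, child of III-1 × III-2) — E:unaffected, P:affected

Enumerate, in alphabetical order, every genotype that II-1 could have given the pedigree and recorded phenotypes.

II-1 ∈ {Ee Pp, Ee pp, ee Pp, ee pp}

E/I-1 ? ·: ee|Ee|EE
E/I-2 un ·: ee
E/II-1 ? I-1×I-2: ee|Ee
E/II-2 un ·: ee
E/II-3 ? I-1×I-2: ee|Ee
E/III-1 un II-1×II-2: ee
E/III-2 un ·: ee
E/IV-1 un III-1×III-2: ee
⇒ E over [I-1,I-2,II-1,II-2,II-3,III-1,III-2,IV-1]: 6 consistent
P/I-1 aff ·: Pp|PP
P/I-2 un ·: pp
P/II-1 ? I-1×I-2: pp|Pp
P/II-2 aff ·: Pp|PP
P/II-3 ? I-1×I-2: pp|Pp
P/III-1 ? II-1×II-2: pp|Pp|PP
P/III-2 aff ·: Pp|PP
P/IV-1 aff III-1×III-2: Pp|PP
⇒ P over [I-1,I-2,II-1,II-2,II-3,III-1,III-2,IV-1]: 68 consistent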